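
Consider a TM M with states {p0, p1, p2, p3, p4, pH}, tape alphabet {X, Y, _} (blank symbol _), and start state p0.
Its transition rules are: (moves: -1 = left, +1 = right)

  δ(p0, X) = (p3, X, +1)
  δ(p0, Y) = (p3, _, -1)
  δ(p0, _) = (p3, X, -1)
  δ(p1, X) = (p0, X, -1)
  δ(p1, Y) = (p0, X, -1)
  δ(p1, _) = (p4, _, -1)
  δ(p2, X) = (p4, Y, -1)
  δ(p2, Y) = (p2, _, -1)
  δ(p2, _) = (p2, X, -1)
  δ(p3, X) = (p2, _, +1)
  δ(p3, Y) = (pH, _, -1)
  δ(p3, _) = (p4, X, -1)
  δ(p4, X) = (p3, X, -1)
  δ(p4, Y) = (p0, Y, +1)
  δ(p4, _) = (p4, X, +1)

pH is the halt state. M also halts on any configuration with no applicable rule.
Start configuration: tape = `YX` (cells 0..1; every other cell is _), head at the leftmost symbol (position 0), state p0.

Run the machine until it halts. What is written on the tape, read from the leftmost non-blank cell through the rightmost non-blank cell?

p0 | __[Y]X   read Y → write _, move -1, go to p3
p3 | _[_]_X   read _ → write X, move -1, go to p4
p4 | [_]X_X   read _ → write X, move +1, go to p4
p4 | X[X]_X   read X → write X, move -1, go to p3
p3 | [X]X_X   read X → write _, move +1, go to p2
p2 | _[X]_X   read X → write Y, move -1, go to p4
p4 | [_]Y_X   read _ → write X, move +1, go to p4
p4 | X[Y]_X   read Y → write Y, move +1, go to p0
p0 | XY[_]X   read _ → write X, move -1, go to p3
p3 | X[Y]XX   read Y → write _, move -1, go to pH
pH | [X]_XX
The non-blank tape span at halt is X_XX.

X_XX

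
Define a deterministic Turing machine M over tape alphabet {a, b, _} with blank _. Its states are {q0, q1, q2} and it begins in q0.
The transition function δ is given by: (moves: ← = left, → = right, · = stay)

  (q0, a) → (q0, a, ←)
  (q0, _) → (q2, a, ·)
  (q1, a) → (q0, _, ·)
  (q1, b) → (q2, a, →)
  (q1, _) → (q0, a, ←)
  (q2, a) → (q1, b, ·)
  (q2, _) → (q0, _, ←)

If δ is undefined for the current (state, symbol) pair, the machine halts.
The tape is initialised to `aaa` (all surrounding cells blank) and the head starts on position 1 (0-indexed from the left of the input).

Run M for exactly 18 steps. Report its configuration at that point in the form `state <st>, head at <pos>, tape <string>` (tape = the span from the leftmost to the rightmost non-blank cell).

state q1, head at -2, tape baaaa

q0 | __a[a]a_   read a → write a, move ←, go to q0
q0 | __[a]aa_   read a → write a, move ←, go to q0
q0 | _[_]aaa_   read _ → write a, move ·, go to q2
q2 | _[a]aaa_   read a → write b, move ·, go to q1
q1 | _[b]aaa_   read b → write a, move →, go to q2
q2 | _a[a]aa_   read a → write b, move ·, go to q1
q1 | _a[b]aa_   read b → write a, move →, go to q2
q2 | _aa[a]a_   read a → write b, move ·, go to q1
q1 | _aa[b]a_   read b → write a, move →, go to q2
q2 | _aaa[a]_   read a → write b, move ·, go to q1
q1 | _aaa[b]_   read b → write a, move →, go to q2
q2 | _aaaa[_]   read _ → write _, move ←, go to q0
q0 | _aaa[a]_   read a → write a, move ←, go to q0
q0 | _aa[a]a_   read a → write a, move ←, go to q0
q0 | _a[a]aa_   read a → write a, move ←, go to q0
q0 | _[a]aaa_   read a → write a, move ←, go to q0
q0 | [_]aaaa_   read _ → write a, move ·, go to q2
q2 | [a]aaaa_   read a → write b, move ·, go to q1
q1 | [b]aaaa_
After 18 steps: state q1, head at -2, tape baaaa.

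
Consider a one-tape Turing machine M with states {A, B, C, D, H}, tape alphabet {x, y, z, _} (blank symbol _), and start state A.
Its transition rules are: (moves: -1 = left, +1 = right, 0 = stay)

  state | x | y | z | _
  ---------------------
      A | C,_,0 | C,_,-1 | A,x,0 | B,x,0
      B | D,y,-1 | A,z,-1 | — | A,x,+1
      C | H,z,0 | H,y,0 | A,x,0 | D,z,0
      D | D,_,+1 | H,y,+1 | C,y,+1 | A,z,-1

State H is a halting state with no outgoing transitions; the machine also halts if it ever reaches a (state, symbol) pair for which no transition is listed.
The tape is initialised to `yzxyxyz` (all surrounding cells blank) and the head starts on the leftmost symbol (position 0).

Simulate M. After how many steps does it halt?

A | _[y]zxyxyz   read y → write _, move -1, go to C
C | [_]_zxyxyz   read _ → write z, move 0, go to D
D | [z]_zxyxyz   read z → write y, move +1, go to C
C | y[_]zxyxyz   read _ → write z, move 0, go to D
D | y[z]zxyxyz   read z → write y, move +1, go to C
C | yy[z]xyxyz   read z → write x, move 0, go to A
A | yy[x]xyxyz   read x → write _, move 0, go to C
C | yy[_]xyxyz   read _ → write z, move 0, go to D
D | yy[z]xyxyz   read z → write y, move +1, go to C
C | yyy[x]yxyz   read x → write z, move 0, go to H
H | yyy[z]yxyz
M halts after 10 transitions.

10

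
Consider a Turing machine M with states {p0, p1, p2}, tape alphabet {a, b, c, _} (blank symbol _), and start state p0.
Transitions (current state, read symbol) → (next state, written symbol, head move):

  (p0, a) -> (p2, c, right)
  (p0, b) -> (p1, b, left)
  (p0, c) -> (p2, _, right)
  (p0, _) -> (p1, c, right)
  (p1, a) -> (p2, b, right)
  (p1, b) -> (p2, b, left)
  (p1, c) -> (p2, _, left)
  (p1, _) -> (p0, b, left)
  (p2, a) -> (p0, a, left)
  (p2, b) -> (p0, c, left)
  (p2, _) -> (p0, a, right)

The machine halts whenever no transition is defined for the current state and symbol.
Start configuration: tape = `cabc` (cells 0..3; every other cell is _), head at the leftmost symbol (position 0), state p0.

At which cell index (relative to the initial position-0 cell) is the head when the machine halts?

state=p0 head=0 tape=_[c]abc   (p0,c)→(p2,_,right)
state=p2 head=1 tape=__[a]bc   (p2,a)→(p0,a,left)
state=p0 head=0 tape=_[_]abc   (p0,_)→(p1,c,right)
state=p1 head=1 tape=_c[a]bc   (p1,a)→(p2,b,right)
state=p2 head=2 tape=_cb[b]c   (p2,b)→(p0,c,left)
state=p0 head=1 tape=_c[b]cc   (p0,b)→(p1,b,left)
state=p1 head=0 tape=_[c]bcc   (p1,c)→(p2,_,left)
state=p2 head=-1 tape=[_]_bcc   (p2,_)→(p0,a,right)
state=p0 head=0 tape=a[_]bcc   (p0,_)→(p1,c,right)
state=p1 head=1 tape=ac[b]cc   (p1,b)→(p2,b,left)
state=p2 head=0 tape=a[c]bcc
At halt the head is at cell 0.

0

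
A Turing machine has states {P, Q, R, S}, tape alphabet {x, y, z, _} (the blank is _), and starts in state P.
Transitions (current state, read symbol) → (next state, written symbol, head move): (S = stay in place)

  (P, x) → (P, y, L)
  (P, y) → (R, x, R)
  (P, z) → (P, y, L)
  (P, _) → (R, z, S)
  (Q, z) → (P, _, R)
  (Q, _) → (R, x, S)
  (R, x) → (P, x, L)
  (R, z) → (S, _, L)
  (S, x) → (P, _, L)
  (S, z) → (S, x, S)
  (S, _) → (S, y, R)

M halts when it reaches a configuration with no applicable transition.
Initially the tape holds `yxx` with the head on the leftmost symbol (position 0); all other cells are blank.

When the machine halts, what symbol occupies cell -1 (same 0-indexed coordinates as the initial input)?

state=P head=0 tape=__[y]xx   (P,y)→(R,x,R)
state=R head=1 tape=__x[x]x   (R,x)→(P,x,L)
state=P head=0 tape=__[x]xx   (P,x)→(P,y,L)
state=P head=-1 tape=_[_]yxx   (P,_)→(R,z,S)
state=R head=-1 tape=_[z]yxx   (R,z)→(S,_,L)
state=S head=-2 tape=[_]_yxx   (S,_)→(S,y,R)
state=S head=-1 tape=y[_]yxx   (S,_)→(S,y,R)
state=S head=0 tape=yy[y]xx
Cell -1 holds y when M halts.

y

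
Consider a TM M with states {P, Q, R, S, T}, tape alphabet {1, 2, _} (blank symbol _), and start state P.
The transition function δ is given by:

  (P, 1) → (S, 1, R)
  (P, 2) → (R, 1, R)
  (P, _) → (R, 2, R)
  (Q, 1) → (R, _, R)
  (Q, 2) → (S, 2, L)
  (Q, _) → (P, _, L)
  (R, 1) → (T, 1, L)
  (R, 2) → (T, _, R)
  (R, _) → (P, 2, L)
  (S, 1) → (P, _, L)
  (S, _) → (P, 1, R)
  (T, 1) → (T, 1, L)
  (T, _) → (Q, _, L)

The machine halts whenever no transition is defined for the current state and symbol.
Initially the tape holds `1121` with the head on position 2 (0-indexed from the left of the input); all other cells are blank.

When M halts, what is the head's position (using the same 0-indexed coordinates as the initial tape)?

-1

state=P head=2 tape=___11[2]1   (P,2)→(R,1,R)
state=R head=3 tape=___111[1]   (R,1)→(T,1,L)
state=T head=2 tape=___11[1]1   (T,1)→(T,1,L)
state=T head=1 tape=___1[1]11   (T,1)→(T,1,L)
state=T head=0 tape=___[1]111   (T,1)→(T,1,L)
state=T head=-1 tape=__[_]1111   (T,_)→(Q,_,L)
state=Q head=-2 tape=_[_]_1111   (Q,_)→(P,_,L)
state=P head=-3 tape=[_]__1111   (P,_)→(R,2,R)
state=R head=-2 tape=2[_]_1111   (R,_)→(P,2,L)
state=P head=-3 tape=[2]2_1111   (P,2)→(R,1,R)
state=R head=-2 tape=1[2]_1111   (R,2)→(T,_,R)
state=T head=-1 tape=1_[_]1111   (T,_)→(Q,_,L)
state=Q head=-2 tape=1[_]_1111   (Q,_)→(P,_,L)
state=P head=-3 tape=[1]__1111   (P,1)→(S,1,R)
state=S head=-2 tape=1[_]_1111   (S,_)→(P,1,R)
state=P head=-1 tape=11[_]1111   (P,_)→(R,2,R)
state=R head=0 tape=112[1]111   (R,1)→(T,1,L)
state=T head=-1 tape=11[2]1111
At halt the head is at cell -1.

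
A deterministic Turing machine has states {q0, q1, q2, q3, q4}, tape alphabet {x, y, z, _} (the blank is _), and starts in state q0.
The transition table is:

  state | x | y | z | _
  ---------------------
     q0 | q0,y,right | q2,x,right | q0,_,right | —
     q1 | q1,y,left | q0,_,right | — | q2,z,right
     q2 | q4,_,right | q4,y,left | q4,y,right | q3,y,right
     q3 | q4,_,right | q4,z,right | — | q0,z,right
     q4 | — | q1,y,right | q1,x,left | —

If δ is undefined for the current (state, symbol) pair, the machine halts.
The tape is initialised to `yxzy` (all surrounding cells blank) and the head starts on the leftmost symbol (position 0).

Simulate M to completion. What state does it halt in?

q0

state=q0 head=0 tape=[y]xzy____   (q0,y)→(q2,x,right)
state=q2 head=1 tape=x[x]zy____   (q2,x)→(q4,_,right)
state=q4 head=2 tape=x_[z]y____   (q4,z)→(q1,x,left)
state=q1 head=1 tape=x[_]xy____   (q1,_)→(q2,z,right)
state=q2 head=2 tape=xz[x]y____   (q2,x)→(q4,_,right)
state=q4 head=3 tape=xz_[y]____   (q4,y)→(q1,y,right)
state=q1 head=4 tape=xz_y[_]___   (q1,_)→(q2,z,right)
state=q2 head=5 tape=xz_yz[_]__   (q2,_)→(q3,y,right)
state=q3 head=6 tape=xz_yzy[_]_   (q3,_)→(q0,z,right)
state=q0 head=7 tape=xz_yzyz[_]
No transition is defined for (q0, _); M halts in state q0.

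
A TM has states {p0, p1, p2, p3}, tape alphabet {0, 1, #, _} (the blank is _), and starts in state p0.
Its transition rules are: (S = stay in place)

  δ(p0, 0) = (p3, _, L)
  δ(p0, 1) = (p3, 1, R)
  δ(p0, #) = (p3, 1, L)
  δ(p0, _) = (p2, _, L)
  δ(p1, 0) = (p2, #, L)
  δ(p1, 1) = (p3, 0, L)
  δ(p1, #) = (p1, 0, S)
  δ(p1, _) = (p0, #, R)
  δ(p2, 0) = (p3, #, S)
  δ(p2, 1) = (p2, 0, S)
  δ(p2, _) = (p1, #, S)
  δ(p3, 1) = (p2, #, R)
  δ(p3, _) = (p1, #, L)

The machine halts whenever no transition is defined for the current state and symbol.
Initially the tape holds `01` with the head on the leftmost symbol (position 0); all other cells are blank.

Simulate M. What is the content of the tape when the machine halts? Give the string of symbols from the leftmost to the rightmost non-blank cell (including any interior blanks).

#1_1

p0 | __[0]1   read 0 → write _, move L, go to p3
p3 | _[_]_1   read _ → write #, move L, go to p1
p1 | [_]#_1   read _ → write #, move R, go to p0
p0 | #[#]_1   read # → write 1, move L, go to p3
p3 | [#]1_1
The non-blank tape span at halt is #1_1.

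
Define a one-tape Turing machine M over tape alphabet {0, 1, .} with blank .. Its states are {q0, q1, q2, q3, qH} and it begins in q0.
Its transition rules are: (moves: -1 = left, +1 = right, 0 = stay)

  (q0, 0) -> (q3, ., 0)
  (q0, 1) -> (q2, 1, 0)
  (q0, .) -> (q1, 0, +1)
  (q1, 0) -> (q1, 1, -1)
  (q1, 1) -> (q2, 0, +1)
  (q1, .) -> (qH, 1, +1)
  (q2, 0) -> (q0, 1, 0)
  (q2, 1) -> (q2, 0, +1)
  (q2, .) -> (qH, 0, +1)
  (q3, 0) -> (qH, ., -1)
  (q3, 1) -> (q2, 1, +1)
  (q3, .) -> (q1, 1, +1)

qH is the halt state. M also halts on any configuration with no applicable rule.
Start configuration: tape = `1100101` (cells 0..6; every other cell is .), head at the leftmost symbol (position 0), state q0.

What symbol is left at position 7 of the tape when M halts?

0

q0 | [1]100101..   read 1 → write 1, move 0, go to q2
q2 | [1]100101..   read 1 → write 0, move +1, go to q2
q2 | 0[1]00101..   read 1 → write 0, move +1, go to q2
q2 | 00[0]0101..   read 0 → write 1, move 0, go to q0
q0 | 00[1]0101..   read 1 → write 1, move 0, go to q2
q2 | 00[1]0101..   read 1 → write 0, move +1, go to q2
q2 | 000[0]101..   read 0 → write 1, move 0, go to q0
q0 | 000[1]101..   read 1 → write 1, move 0, go to q2
q2 | 000[1]101..   read 1 → write 0, move +1, go to q2
q2 | 0000[1]01..   read 1 → write 0, move +1, go to q2
q2 | 00000[0]1..   read 0 → write 1, move 0, go to q0
q0 | 00000[1]1..   read 1 → write 1, move 0, go to q2
q2 | 00000[1]1..   read 1 → write 0, move +1, go to q2
q2 | 000000[1]..   read 1 → write 0, move +1, go to q2
q2 | 0000000[.].   read . → write 0, move +1, go to qH
qH | 00000000[.]
Cell 7 holds 0 when M halts.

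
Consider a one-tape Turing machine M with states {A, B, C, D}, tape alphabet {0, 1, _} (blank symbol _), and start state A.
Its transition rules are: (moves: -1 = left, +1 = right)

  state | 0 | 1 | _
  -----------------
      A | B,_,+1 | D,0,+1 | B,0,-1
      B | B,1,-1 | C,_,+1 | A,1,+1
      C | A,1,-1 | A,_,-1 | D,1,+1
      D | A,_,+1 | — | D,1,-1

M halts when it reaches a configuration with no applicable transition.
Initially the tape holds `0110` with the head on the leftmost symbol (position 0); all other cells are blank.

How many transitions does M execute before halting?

18

A | [0]110____   read 0 → write _, move +1, go to B
B | _[1]10____   read 1 → write _, move +1, go to C
C | __[1]0____   read 1 → write _, move -1, go to A
A | _[_]_0____   read _ → write 0, move -1, go to B
B | [_]0_0____   read _ → write 1, move +1, go to A
A | 1[0]_0____   read 0 → write _, move +1, go to B
B | 1_[_]0____   read _ → write 1, move +1, go to A
A | 1_1[0]____   read 0 → write _, move +1, go to B
B | 1_1_[_]___   read _ → write 1, move +1, go to A
A | 1_1_1[_]__   read _ → write 0, move -1, go to B
B | 1_1_[1]0__   read 1 → write _, move +1, go to C
C | 1_1__[0]__   read 0 → write 1, move -1, go to A
A | 1_1_[_]1__   read _ → write 0, move -1, go to B
B | 1_1[_]01__   read _ → write 1, move +1, go to A
A | 1_11[0]1__   read 0 → write _, move +1, go to B
B | 1_11_[1]__   read 1 → write _, move +1, go to C
C | 1_11__[_]_   read _ → write 1, move +1, go to D
D | 1_11__1[_]   read _ → write 1, move -1, go to D
D | 1_11__[1]1
M halts after 18 transitions.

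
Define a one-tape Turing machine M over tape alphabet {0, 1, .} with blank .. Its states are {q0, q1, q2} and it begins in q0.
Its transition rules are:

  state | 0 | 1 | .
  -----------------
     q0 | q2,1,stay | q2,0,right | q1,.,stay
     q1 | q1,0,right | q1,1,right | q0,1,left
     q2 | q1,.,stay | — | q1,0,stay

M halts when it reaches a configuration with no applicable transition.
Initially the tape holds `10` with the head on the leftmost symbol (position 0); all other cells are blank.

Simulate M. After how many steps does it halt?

4

state=q0 head=0 tape=[1]0   (q0,1)→(q2,0,right)
state=q2 head=1 tape=0[0]   (q2,0)→(q1,.,stay)
state=q1 head=1 tape=0[.]   (q1,.)→(q0,1,left)
state=q0 head=0 tape=[0]1   (q0,0)→(q2,1,stay)
state=q2 head=0 tape=[1]1
M halts after 4 transitions.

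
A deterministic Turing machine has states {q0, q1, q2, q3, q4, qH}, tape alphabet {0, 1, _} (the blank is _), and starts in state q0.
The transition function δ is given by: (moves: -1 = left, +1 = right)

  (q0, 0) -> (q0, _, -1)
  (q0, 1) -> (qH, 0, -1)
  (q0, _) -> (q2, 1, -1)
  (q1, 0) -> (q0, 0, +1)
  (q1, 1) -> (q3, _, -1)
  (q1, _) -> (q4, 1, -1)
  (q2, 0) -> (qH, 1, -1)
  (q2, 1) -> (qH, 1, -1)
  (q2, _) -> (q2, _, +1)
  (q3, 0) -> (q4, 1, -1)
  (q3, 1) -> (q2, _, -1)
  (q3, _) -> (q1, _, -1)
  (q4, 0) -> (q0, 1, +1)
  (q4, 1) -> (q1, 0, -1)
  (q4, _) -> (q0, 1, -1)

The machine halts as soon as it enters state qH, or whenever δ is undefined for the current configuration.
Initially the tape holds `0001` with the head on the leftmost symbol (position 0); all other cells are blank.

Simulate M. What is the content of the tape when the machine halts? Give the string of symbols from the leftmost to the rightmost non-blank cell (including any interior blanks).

1_001

q0 | __[0]001   read 0 → write _, move -1, go to q0
q0 | _[_]_001   read _ → write 1, move -1, go to q2
q2 | [_]1_001   read _ → write _, move +1, go to q2
q2 | _[1]_001   read 1 → write 1, move -1, go to qH
qH | [_]1_001
The non-blank tape span at halt is 1_001.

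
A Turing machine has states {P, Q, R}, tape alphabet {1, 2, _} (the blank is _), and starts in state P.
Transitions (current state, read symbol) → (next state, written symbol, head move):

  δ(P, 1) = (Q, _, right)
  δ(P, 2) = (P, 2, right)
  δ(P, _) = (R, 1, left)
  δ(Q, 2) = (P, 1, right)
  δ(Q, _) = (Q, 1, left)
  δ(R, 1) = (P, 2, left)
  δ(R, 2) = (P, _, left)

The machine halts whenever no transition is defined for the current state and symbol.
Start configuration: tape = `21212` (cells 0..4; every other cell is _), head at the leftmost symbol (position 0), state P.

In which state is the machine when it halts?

P | __[2]1212_   read 2 → write 2, move right, go to P
P | __2[1]212_   read 1 → write _, move right, go to Q
Q | __2_[2]12_   read 2 → write 1, move right, go to P
P | __2_1[1]2_   read 1 → write _, move right, go to Q
Q | __2_1_[2]_   read 2 → write 1, move right, go to P
P | __2_1_1[_]   read _ → write 1, move left, go to R
R | __2_1_[1]1   read 1 → write 2, move left, go to P
P | __2_1[_]21   read _ → write 1, move left, go to R
R | __2_[1]121   read 1 → write 2, move left, go to P
P | __2[_]2121   read _ → write 1, move left, go to R
R | __[2]12121   read 2 → write _, move left, go to P
P | _[_]_12121   read _ → write 1, move left, go to R
R | [_]1_12121
No transition is defined for (R, _); M halts in state R.

R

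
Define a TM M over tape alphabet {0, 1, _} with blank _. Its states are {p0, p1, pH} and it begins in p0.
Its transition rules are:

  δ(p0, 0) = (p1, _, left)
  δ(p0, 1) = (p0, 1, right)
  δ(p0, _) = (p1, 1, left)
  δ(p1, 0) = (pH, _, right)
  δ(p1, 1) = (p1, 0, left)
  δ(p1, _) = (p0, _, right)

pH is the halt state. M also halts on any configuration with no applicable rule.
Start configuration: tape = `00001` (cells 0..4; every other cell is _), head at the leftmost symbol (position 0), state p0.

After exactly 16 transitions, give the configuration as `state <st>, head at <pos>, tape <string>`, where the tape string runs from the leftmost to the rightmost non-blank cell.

state p0, head at 0, tape 01001

p0 | _[0]0001   read 0 → write _, move left, go to p1
p1 | [_]_0001   read _ → write _, move right, go to p0
p0 | _[_]0001   read _ → write 1, move left, go to p1
p1 | [_]10001   read _ → write _, move right, go to p0
p0 | _[1]0001   read 1 → write 1, move right, go to p0
p0 | _1[0]001   read 0 → write _, move left, go to p1
p1 | _[1]_001   read 1 → write 0, move left, go to p1
p1 | [_]0_001   read _ → write _, move right, go to p0
p0 | _[0]_001   read 0 → write _, move left, go to p1
p1 | [_]__001   read _ → write _, move right, go to p0
p0 | _[_]_001   read _ → write 1, move left, go to p1
p1 | [_]1_001   read _ → write _, move right, go to p0
p0 | _[1]_001   read 1 → write 1, move right, go to p0
p0 | _1[_]001   read _ → write 1, move left, go to p1
p1 | _[1]1001   read 1 → write 0, move left, go to p1
p1 | [_]01001   read _ → write _, move right, go to p0
p0 | _[0]1001
After 16 steps: state p0, head at 0, tape 01001.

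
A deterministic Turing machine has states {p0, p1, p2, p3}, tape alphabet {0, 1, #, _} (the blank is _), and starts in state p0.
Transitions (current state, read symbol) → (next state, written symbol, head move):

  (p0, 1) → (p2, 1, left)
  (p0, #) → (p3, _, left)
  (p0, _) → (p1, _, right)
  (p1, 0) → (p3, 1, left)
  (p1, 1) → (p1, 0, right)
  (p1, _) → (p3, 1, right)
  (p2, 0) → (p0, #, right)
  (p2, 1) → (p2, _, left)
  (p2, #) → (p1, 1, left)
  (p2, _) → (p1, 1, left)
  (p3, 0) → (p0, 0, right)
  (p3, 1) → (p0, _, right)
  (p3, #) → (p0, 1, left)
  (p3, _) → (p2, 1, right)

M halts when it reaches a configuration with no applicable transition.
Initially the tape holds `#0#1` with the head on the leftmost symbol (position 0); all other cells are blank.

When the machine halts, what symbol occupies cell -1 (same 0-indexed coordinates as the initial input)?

p0 | ____[#]0#1   read # → write _, move left, go to p3
p3 | ___[_]_0#1   read _ → write 1, move right, go to p2
p2 | ___1[_]0#1   read _ → write 1, move left, go to p1
p1 | ___[1]10#1   read 1 → write 0, move right, go to p1
p1 | ___0[1]0#1   read 1 → write 0, move right, go to p1
p1 | ___00[0]#1   read 0 → write 1, move left, go to p3
p3 | ___0[0]1#1   read 0 → write 0, move right, go to p0
p0 | ___00[1]#1   read 1 → write 1, move left, go to p2
p2 | ___0[0]1#1   read 0 → write #, move right, go to p0
p0 | ___0#[1]#1   read 1 → write 1, move left, go to p2
p2 | ___0[#]1#1   read # → write 1, move left, go to p1
p1 | ___[0]11#1   read 0 → write 1, move left, go to p3
p3 | __[_]111#1   read _ → write 1, move right, go to p2
p2 | __1[1]11#1   read 1 → write _, move left, go to p2
p2 | __[1]_11#1   read 1 → write _, move left, go to p2
p2 | _[_]__11#1   read _ → write 1, move left, go to p1
p1 | [_]1__11#1   read _ → write 1, move right, go to p3
p3 | 1[1]__11#1   read 1 → write _, move right, go to p0
p0 | 1_[_]_11#1   read _ → write _, move right, go to p1
p1 | 1__[_]11#1   read _ → write 1, move right, go to p3
p3 | 1__1[1]1#1   read 1 → write _, move right, go to p0
p0 | 1__1_[1]#1   read 1 → write 1, move left, go to p2
p2 | 1__1[_]1#1   read _ → write 1, move left, go to p1
p1 | 1__[1]11#1   read 1 → write 0, move right, go to p1
p1 | 1__0[1]1#1   read 1 → write 0, move right, go to p1
p1 | 1__00[1]#1   read 1 → write 0, move right, go to p1
p1 | 1__000[#]1
Cell -1 holds 0 when M halts.

0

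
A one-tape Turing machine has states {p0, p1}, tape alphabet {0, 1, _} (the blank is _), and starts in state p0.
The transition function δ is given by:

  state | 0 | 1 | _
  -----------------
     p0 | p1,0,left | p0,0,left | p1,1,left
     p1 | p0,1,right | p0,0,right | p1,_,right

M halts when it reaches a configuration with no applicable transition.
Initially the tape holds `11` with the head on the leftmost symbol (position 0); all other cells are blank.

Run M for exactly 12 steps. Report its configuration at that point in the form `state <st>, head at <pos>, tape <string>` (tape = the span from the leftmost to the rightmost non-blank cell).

p0 | __[1]1   read 1 → write 0, move left, go to p0
p0 | _[_]01   read _ → write 1, move left, go to p1
p1 | [_]101   read _ → write _, move right, go to p1
p1 | _[1]01   read 1 → write 0, move right, go to p0
p0 | _0[0]1   read 0 → write 0, move left, go to p1
p1 | _[0]01   read 0 → write 1, move right, go to p0
p0 | _1[0]1   read 0 → write 0, move left, go to p1
p1 | _[1]01   read 1 → write 0, move right, go to p0
p0 | _0[0]1   read 0 → write 0, move left, go to p1
p1 | _[0]01   read 0 → write 1, move right, go to p0
p0 | _1[0]1   read 0 → write 0, move left, go to p1
p1 | _[1]01   read 1 → write 0, move right, go to p0
p0 | _0[0]1
After 12 steps: state p0, head at 0, tape 001.

state p0, head at 0, tape 001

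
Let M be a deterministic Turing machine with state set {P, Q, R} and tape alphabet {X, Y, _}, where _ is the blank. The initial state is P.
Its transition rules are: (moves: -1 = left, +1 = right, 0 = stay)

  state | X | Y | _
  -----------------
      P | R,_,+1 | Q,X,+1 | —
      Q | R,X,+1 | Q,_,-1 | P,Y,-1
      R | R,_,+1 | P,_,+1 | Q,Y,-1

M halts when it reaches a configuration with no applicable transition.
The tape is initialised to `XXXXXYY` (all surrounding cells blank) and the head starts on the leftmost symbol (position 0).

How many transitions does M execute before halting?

P | [X]XXXXYY__   read X → write _, move +1, go to R
R | _[X]XXXYY__   read X → write _, move +1, go to R
R | __[X]XXYY__   read X → write _, move +1, go to R
R | ___[X]XYY__   read X → write _, move +1, go to R
R | ____[X]YY__   read X → write _, move +1, go to R
R | _____[Y]Y__   read Y → write _, move +1, go to P
P | ______[Y]__   read Y → write X, move +1, go to Q
Q | ______X[_]_   read _ → write Y, move -1, go to P
P | ______[X]Y_   read X → write _, move +1, go to R
R | _______[Y]_   read Y → write _, move +1, go to P
P | ________[_]
M halts after 10 transitions.

10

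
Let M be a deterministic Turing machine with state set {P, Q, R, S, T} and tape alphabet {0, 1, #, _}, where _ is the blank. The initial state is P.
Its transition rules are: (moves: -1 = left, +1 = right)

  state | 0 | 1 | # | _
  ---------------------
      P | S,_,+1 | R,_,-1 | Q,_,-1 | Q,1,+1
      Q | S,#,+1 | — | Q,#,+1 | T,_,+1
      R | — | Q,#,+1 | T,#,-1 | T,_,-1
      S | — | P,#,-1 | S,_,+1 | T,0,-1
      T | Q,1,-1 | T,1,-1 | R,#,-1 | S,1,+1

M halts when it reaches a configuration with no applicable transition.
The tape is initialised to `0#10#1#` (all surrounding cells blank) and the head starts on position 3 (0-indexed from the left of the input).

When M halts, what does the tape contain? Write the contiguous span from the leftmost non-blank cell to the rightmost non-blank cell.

state=P head=3 tape=0#1[0]#1#___   (P,0)→(S,_,+1)
state=S head=4 tape=0#1_[#]1#___   (S,#)→(S,_,+1)
state=S head=5 tape=0#1__[1]#___   (S,1)→(P,#,-1)
state=P head=4 tape=0#1_[_]##___   (P,_)→(Q,1,+1)
state=Q head=5 tape=0#1_1[#]#___   (Q,#)→(Q,#,+1)
state=Q head=6 tape=0#1_1#[#]___   (Q,#)→(Q,#,+1)
state=Q head=7 tape=0#1_1##[_]__   (Q,_)→(T,_,+1)
state=T head=8 tape=0#1_1##_[_]_   (T,_)→(S,1,+1)
state=S head=9 tape=0#1_1##_1[_]   (S,_)→(T,0,-1)
state=T head=8 tape=0#1_1##_[1]0   (T,1)→(T,1,-1)
state=T head=7 tape=0#1_1##[_]10   (T,_)→(S,1,+1)
state=S head=8 tape=0#1_1##1[1]0   (S,1)→(P,#,-1)
state=P head=7 tape=0#1_1##[1]#0   (P,1)→(R,_,-1)
state=R head=6 tape=0#1_1#[#]_#0   (R,#)→(T,#,-1)
state=T head=5 tape=0#1_1[#]#_#0   (T,#)→(R,#,-1)
state=R head=4 tape=0#1_[1]##_#0   (R,1)→(Q,#,+1)
state=Q head=5 tape=0#1_#[#]#_#0   (Q,#)→(Q,#,+1)
state=Q head=6 tape=0#1_##[#]_#0   (Q,#)→(Q,#,+1)
state=Q head=7 tape=0#1_###[_]#0   (Q,_)→(T,_,+1)
state=T head=8 tape=0#1_###_[#]0   (T,#)→(R,#,-1)
state=R head=7 tape=0#1_###[_]#0   (R,_)→(T,_,-1)
state=T head=6 tape=0#1_##[#]_#0   (T,#)→(R,#,-1)
state=R head=5 tape=0#1_#[#]#_#0   (R,#)→(T,#,-1)
state=T head=4 tape=0#1_[#]##_#0   (T,#)→(R,#,-1)
state=R head=3 tape=0#1[_]###_#0   (R,_)→(T,_,-1)
state=T head=2 tape=0#[1]_###_#0   (T,1)→(T,1,-1)
state=T head=1 tape=0[#]1_###_#0   (T,#)→(R,#,-1)
state=R head=0 tape=[0]#1_###_#0
The non-blank tape span at halt is 0#1_###_#0.

0#1_###_#0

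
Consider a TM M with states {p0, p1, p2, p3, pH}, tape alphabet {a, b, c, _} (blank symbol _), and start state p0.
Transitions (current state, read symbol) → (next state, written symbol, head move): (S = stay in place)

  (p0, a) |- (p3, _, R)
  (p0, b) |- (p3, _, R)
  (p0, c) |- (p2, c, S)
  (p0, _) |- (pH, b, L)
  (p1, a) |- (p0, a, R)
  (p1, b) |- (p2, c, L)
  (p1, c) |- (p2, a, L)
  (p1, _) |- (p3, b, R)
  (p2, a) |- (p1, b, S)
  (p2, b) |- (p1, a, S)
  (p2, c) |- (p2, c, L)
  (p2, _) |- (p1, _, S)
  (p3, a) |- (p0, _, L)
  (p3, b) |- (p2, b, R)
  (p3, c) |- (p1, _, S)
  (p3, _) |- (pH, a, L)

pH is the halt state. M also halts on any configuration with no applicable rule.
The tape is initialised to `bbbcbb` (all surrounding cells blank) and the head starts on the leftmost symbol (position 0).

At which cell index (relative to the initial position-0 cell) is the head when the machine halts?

p0 | [b]bbcbb_   read b → write _, move R, go to p3
p3 | _[b]bcbb_   read b → write b, move R, go to p2
p2 | _b[b]cbb_   read b → write a, move S, go to p1
p1 | _b[a]cbb_   read a → write a, move R, go to p0
p0 | _ba[c]bb_   read c → write c, move S, go to p2
p2 | _ba[c]bb_   read c → write c, move L, go to p2
p2 | _b[a]cbb_   read a → write b, move S, go to p1
p1 | _b[b]cbb_   read b → write c, move L, go to p2
p2 | _[b]ccbb_   read b → write a, move S, go to p1
p1 | _[a]ccbb_   read a → write a, move R, go to p0
p0 | _a[c]cbb_   read c → write c, move S, go to p2
p2 | _a[c]cbb_   read c → write c, move L, go to p2
p2 | _[a]ccbb_   read a → write b, move S, go to p1
p1 | _[b]ccbb_   read b → write c, move L, go to p2
p2 | [_]cccbb_   read _ → write _, move S, go to p1
p1 | [_]cccbb_   read _ → write b, move R, go to p3
p3 | b[c]ccbb_   read c → write _, move S, go to p1
p1 | b[_]ccbb_   read _ → write b, move R, go to p3
p3 | bb[c]cbb_   read c → write _, move S, go to p1
p1 | bb[_]cbb_   read _ → write b, move R, go to p3
p3 | bbb[c]bb_   read c → write _, move S, go to p1
p1 | bbb[_]bb_   read _ → write b, move R, go to p3
p3 | bbbb[b]b_   read b → write b, move R, go to p2
p2 | bbbbb[b]_   read b → write a, move S, go to p1
p1 | bbbbb[a]_   read a → write a, move R, go to p0
p0 | bbbbba[_]   read _ → write b, move L, go to pH
pH | bbbbb[a]b
At halt the head is at cell 5.

5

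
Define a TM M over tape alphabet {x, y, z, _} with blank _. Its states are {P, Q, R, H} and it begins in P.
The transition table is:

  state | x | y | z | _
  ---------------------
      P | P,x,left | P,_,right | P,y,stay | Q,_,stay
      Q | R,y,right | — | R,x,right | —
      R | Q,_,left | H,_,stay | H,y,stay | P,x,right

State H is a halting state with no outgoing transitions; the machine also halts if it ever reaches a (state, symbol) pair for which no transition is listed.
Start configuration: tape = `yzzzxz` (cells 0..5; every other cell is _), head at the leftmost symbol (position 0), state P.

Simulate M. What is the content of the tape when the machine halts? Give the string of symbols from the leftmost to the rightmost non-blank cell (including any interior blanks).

xz

state=P head=0 tape=[y]zzzxz   (P,y)→(P,_,right)
state=P head=1 tape=_[z]zzxz   (P,z)→(P,y,stay)
state=P head=1 tape=_[y]zzxz   (P,y)→(P,_,right)
state=P head=2 tape=__[z]zxz   (P,z)→(P,y,stay)
state=P head=2 tape=__[y]zxz   (P,y)→(P,_,right)
state=P head=3 tape=___[z]xz   (P,z)→(P,y,stay)
state=P head=3 tape=___[y]xz   (P,y)→(P,_,right)
state=P head=4 tape=____[x]z   (P,x)→(P,x,left)
state=P head=3 tape=___[_]xz   (P,_)→(Q,_,stay)
state=Q head=3 tape=___[_]xz
The non-blank tape span at halt is xz.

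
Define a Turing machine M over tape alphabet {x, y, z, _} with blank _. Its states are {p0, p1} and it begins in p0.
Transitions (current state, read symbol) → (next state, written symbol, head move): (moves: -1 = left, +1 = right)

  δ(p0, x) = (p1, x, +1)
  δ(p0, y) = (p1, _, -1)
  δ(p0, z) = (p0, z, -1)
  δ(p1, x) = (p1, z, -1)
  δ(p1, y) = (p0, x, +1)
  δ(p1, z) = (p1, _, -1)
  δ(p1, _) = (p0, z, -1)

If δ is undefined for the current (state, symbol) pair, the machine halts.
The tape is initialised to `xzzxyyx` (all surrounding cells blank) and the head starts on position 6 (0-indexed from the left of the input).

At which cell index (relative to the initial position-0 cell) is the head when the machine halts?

-2

state=p0 head=6 tape=__xzzxyy[x]_   (p0,x)→(p1,x,+1)
state=p1 head=7 tape=__xzzxyyx[_]   (p1,_)→(p0,z,-1)
state=p0 head=6 tape=__xzzxyy[x]z   (p0,x)→(p1,x,+1)
state=p1 head=7 tape=__xzzxyyx[z]   (p1,z)→(p1,_,-1)
state=p1 head=6 tape=__xzzxyy[x]_   (p1,x)→(p1,z,-1)
state=p1 head=5 tape=__xzzxy[y]z_   (p1,y)→(p0,x,+1)
state=p0 head=6 tape=__xzzxyx[z]_   (p0,z)→(p0,z,-1)
state=p0 head=5 tape=__xzzxy[x]z_   (p0,x)→(p1,x,+1)
state=p1 head=6 tape=__xzzxyx[z]_   (p1,z)→(p1,_,-1)
state=p1 head=5 tape=__xzzxy[x]__   (p1,x)→(p1,z,-1)
state=p1 head=4 tape=__xzzx[y]z__   (p1,y)→(p0,x,+1)
state=p0 head=5 tape=__xzzxx[z]__   (p0,z)→(p0,z,-1)
state=p0 head=4 tape=__xzzx[x]z__   (p0,x)→(p1,x,+1)
state=p1 head=5 tape=__xzzxx[z]__   (p1,z)→(p1,_,-1)
state=p1 head=4 tape=__xzzx[x]___   (p1,x)→(p1,z,-1)
state=p1 head=3 tape=__xzz[x]z___   (p1,x)→(p1,z,-1)
state=p1 head=2 tape=__xz[z]zz___   (p1,z)→(p1,_,-1)
state=p1 head=1 tape=__x[z]_zz___   (p1,z)→(p1,_,-1)
state=p1 head=0 tape=__[x]__zz___   (p1,x)→(p1,z,-1)
state=p1 head=-1 tape=_[_]z__zz___   (p1,_)→(p0,z,-1)
state=p0 head=-2 tape=[_]zz__zz___
At halt the head is at cell -2.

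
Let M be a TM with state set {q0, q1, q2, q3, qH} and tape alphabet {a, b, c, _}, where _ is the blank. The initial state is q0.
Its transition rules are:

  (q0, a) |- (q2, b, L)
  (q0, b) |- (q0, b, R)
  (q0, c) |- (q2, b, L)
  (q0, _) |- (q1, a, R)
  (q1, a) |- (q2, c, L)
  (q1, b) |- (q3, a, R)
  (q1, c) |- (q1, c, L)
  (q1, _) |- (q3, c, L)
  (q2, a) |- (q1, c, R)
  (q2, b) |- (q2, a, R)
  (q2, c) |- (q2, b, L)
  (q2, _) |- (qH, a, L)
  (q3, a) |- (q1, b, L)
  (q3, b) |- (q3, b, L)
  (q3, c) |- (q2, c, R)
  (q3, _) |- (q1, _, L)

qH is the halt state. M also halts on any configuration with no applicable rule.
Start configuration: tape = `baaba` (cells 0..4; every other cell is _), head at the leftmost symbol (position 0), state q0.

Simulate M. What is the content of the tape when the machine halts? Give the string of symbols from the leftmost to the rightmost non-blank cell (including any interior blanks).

acacaa

state=q0 head=0 tape=[b]aaba_   (q0,b)→(q0,b,R)
state=q0 head=1 tape=b[a]aba_   (q0,a)→(q2,b,L)
state=q2 head=0 tape=[b]baba_   (q2,b)→(q2,a,R)
state=q2 head=1 tape=a[b]aba_   (q2,b)→(q2,a,R)
state=q2 head=2 tape=aa[a]ba_   (q2,a)→(q1,c,R)
state=q1 head=3 tape=aac[b]a_   (q1,b)→(q3,a,R)
state=q3 head=4 tape=aaca[a]_   (q3,a)→(q1,b,L)
state=q1 head=3 tape=aac[a]b_   (q1,a)→(q2,c,L)
state=q2 head=2 tape=aa[c]cb_   (q2,c)→(q2,b,L)
state=q2 head=1 tape=a[a]bcb_   (q2,a)→(q1,c,R)
state=q1 head=2 tape=ac[b]cb_   (q1,b)→(q3,a,R)
state=q3 head=3 tape=aca[c]b_   (q3,c)→(q2,c,R)
state=q2 head=4 tape=acac[b]_   (q2,b)→(q2,a,R)
state=q2 head=5 tape=acaca[_]   (q2,_)→(qH,a,L)
state=qH head=4 tape=acac[a]a
The non-blank tape span at halt is acacaa.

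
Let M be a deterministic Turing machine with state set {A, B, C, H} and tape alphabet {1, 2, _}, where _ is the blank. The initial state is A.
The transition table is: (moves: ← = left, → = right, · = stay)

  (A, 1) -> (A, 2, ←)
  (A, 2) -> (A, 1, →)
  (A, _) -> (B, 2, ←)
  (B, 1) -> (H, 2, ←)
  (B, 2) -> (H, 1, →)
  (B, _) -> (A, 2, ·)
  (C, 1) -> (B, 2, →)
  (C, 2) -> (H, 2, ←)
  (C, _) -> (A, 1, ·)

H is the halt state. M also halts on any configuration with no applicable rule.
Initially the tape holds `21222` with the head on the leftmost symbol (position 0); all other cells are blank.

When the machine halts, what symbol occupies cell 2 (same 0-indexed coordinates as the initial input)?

1

A | __[2]1222_   read 2 → write 1, move →, go to A
A | __1[1]222_   read 1 → write 2, move ←, go to A
A | __[1]2222_   read 1 → write 2, move ←, go to A
A | _[_]22222_   read _ → write 2, move ←, go to B
B | [_]222222_   read _ → write 2, move ·, go to A
A | [2]222222_   read 2 → write 1, move →, go to A
A | 1[2]22222_   read 2 → write 1, move →, go to A
A | 11[2]2222_   read 2 → write 1, move →, go to A
A | 111[2]222_   read 2 → write 1, move →, go to A
A | 1111[2]22_   read 2 → write 1, move →, go to A
A | 11111[2]2_   read 2 → write 1, move →, go to A
A | 111111[2]_   read 2 → write 1, move →, go to A
A | 1111111[_]   read _ → write 2, move ←, go to B
B | 111111[1]2   read 1 → write 2, move ←, go to H
H | 11111[1]22
Cell 2 holds 1 when M halts.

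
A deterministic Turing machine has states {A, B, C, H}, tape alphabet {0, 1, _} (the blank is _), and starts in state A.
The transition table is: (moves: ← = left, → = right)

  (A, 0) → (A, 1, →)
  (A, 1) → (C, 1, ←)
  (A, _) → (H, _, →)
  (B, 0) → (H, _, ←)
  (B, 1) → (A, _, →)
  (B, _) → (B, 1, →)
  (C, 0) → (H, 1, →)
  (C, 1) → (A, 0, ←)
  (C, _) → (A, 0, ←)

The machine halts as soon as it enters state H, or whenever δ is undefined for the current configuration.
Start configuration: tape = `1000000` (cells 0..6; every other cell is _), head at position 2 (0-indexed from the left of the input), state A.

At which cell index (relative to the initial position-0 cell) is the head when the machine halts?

A | 10[0]0000__   read 0 → write 1, move →, go to A
A | 101[0]000__   read 0 → write 1, move →, go to A
A | 1011[0]00__   read 0 → write 1, move →, go to A
A | 10111[0]0__   read 0 → write 1, move →, go to A
A | 101111[0]__   read 0 → write 1, move →, go to A
A | 1011111[_]_   read _ → write _, move →, go to H
H | 1011111_[_]
At halt the head is at cell 8.

8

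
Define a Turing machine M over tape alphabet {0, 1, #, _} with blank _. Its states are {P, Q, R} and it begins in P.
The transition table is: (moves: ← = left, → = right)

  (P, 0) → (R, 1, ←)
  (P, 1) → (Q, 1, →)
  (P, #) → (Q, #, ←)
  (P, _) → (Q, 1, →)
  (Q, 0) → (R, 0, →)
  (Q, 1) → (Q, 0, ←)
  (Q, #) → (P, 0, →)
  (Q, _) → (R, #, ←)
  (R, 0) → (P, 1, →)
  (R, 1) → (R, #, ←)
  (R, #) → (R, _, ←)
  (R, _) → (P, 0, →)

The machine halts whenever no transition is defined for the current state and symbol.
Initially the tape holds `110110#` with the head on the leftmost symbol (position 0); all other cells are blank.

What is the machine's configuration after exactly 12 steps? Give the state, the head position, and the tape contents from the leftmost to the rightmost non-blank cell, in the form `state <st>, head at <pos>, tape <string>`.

P | __[1]10110#   read 1 → write 1, move →, go to Q
Q | __1[1]0110#   read 1 → write 0, move ←, go to Q
Q | __[1]00110#   read 1 → write 0, move ←, go to Q
Q | _[_]000110#   read _ → write #, move ←, go to R
R | [_]#000110#   read _ → write 0, move →, go to P
P | 0[#]000110#   read # → write #, move ←, go to Q
Q | [0]#000110#   read 0 → write 0, move →, go to R
R | 0[#]000110#   read # → write _, move ←, go to R
R | [0]_000110#   read 0 → write 1, move →, go to P
P | 1[_]000110#   read _ → write 1, move →, go to Q
Q | 11[0]00110#   read 0 → write 0, move →, go to R
R | 110[0]0110#   read 0 → write 1, move →, go to P
P | 1101[0]110#
After 12 steps: state P, head at 2, tape 11010110#.

state P, head at 2, tape 11010110#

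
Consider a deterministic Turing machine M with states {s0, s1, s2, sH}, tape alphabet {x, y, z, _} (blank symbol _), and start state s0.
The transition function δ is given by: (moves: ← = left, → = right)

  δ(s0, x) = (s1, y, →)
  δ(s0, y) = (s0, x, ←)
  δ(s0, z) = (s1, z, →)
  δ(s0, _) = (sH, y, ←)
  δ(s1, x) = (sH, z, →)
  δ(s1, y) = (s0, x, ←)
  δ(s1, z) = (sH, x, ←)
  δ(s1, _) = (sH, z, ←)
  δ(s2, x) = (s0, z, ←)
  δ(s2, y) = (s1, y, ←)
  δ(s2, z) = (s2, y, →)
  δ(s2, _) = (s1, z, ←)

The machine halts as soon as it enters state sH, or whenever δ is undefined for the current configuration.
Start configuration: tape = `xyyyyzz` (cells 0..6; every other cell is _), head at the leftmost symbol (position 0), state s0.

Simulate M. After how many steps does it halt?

s0 | __[x]yyyyzz   read x → write y, move →, go to s1
s1 | __y[y]yyyzz   read y → write x, move ←, go to s0
s0 | __[y]xyyyzz   read y → write x, move ←, go to s0
s0 | _[_]xxyyyzz   read _ → write y, move ←, go to sH
sH | [_]yxxyyyzz
M halts after 4 transitions.

4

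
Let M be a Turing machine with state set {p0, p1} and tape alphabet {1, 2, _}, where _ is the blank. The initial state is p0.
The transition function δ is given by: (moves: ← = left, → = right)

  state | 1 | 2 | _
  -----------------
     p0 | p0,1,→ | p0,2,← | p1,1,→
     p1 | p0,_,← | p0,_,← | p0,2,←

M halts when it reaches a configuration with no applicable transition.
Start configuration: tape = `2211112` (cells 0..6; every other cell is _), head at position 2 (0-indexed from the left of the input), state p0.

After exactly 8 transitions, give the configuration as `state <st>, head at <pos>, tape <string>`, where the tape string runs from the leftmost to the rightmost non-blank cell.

state=p0 head=2 tape=22[1]1112   (p0,1)→(p0,1,→)
state=p0 head=3 tape=221[1]112   (p0,1)→(p0,1,→)
state=p0 head=4 tape=2211[1]12   (p0,1)→(p0,1,→)
state=p0 head=5 tape=22111[1]2   (p0,1)→(p0,1,→)
state=p0 head=6 tape=221111[2]   (p0,2)→(p0,2,←)
state=p0 head=5 tape=22111[1]2   (p0,1)→(p0,1,→)
state=p0 head=6 tape=221111[2]   (p0,2)→(p0,2,←)
state=p0 head=5 tape=22111[1]2   (p0,1)→(p0,1,→)
state=p0 head=6 tape=221111[2]
After 8 steps: state p0, head at 6, tape 2211112.

state p0, head at 6, tape 2211112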